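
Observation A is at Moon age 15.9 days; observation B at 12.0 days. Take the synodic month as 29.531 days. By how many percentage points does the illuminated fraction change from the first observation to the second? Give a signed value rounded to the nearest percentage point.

-7 percentage points

θ₁ = 360° × 15.9/29.531 = 193.8°, f₁ = (1 − cos θ₁)/2 = 0.986.
θ₂ = 360° × 12.0/29.531 = 146.3°, f₂ = (1 − cos θ₂)/2 = 0.916.
Change = f₂ − f₁ = -0.070 → -7 percentage points.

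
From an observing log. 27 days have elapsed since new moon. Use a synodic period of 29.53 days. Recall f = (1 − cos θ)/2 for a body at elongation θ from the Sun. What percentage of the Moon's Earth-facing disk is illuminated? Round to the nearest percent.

7%

The Moon has covered 27/29.53 of its cycle, so θ ≈ 360° × 27/29.53 = 329.2°.
cos 329.2° = 0.859, so f = (1 − 0.859)/2 = 0.071, so 7%.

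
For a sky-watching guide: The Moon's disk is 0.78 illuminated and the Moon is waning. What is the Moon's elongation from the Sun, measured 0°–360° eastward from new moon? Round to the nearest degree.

cos θ = 1 − 2f = -0.560, giving a principal value of 124.1°.
A waning Moon lies in 180°–360°, so θ = 360° − 124.1° = 235.9°.

236°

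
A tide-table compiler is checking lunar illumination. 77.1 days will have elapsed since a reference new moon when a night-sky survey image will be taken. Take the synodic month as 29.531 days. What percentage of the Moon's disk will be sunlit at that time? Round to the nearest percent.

Reduce mod P: 77.1 − 2×29.531 = 18.04 d into the current lunation.
The Moon has covered 18.04/29.531 of its cycle, so θ ≈ 360° × 18.04/29.531 = 219.9°.
Illuminated fraction = (1 − cos 219.9°)/2 = (1 − (-0.767))/2 ≈ 0.884, so 88%.

88%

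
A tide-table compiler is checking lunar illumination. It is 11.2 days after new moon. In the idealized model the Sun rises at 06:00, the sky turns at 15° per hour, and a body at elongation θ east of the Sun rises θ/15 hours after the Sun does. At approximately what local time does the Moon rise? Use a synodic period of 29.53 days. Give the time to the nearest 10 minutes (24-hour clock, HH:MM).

Elongation θ = 360° × 11.2/29.53 ≈ 136.5°.
Delay after the Sun = 136.5° / (15°/h) ≈ 9.10 h.
06:00 + 9.103 h ≈ 15:06 → 15:10 to the nearest ten minutes.

15:10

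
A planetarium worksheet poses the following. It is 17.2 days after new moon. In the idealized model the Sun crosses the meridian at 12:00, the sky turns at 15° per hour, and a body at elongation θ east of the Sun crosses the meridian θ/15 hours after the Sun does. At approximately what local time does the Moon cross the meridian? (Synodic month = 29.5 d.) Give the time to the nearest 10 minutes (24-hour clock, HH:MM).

Phase angle: θ = 360°·(17.2 d)/(29.5 d) = 209.9°.
Delay after the Sun = 209.9° / (15°/h) ≈ 13.99 h.
12:00 + 13.993 h ≈ 02:00 → 02:00 to the nearest ten minutes.

02:00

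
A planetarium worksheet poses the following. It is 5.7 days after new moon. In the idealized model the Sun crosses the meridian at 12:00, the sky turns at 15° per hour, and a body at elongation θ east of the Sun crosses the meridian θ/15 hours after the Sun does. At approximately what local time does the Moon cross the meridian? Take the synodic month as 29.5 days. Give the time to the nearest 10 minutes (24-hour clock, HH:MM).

Elongation θ = 360° × 5.7/29.5 ≈ 69.6°.
At 15° of sky rotation per hour, 69.6° corresponds to a 4.64 h lag.
12:00 + 4.637 h ≈ 16:38 → 16:40 to the nearest ten minutes.

16:40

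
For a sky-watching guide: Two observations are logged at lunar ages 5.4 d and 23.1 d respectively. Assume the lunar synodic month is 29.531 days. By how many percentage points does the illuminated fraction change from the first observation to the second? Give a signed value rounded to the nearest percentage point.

+10 pp

θ₁ = 360° × 5.4/29.531 = 65.8°, f₁ = (1 − cos θ₁)/2 = 0.295.
θ₂ = 360° × 23.1/29.531 = 281.6°, f₂ = (1 − cos θ₂)/2 = 0.399.
Change = f₂ − f₁ = +0.104 → +10 percentage points.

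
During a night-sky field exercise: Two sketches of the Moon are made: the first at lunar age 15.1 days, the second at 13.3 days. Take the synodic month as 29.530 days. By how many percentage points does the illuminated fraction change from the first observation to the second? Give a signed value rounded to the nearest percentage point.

θ₁ = 360° × 15.1/29.530 = 184.1°, f₁ = (1 − cos θ₁)/2 = 0.999.
θ₂ = 360° × 13.3/29.530 = 162.1°, f₂ = (1 − cos θ₂)/2 = 0.976.
Change = f₂ − f₁ = -0.023 → -2 percentage points.

-2 pp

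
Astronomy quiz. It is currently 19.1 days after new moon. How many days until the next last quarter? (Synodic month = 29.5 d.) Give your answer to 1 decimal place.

3.0 days

Last quarter is 0.75 of the way through the cycle: age 0.75 × 29.5 = 22.125 d.
That is 22.125 − 19.1 = 3.025 days ahead.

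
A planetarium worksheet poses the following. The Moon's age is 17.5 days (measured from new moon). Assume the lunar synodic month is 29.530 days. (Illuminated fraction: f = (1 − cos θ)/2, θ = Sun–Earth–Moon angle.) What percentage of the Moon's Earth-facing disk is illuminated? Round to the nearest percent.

92%

The Moon has covered 17.5/29.530 of its cycle, so θ ≈ 360° × 17.5/29.530 = 213.3°.
cos 213.3° = (-0.835), so f = (1 − (-0.835))/2 = 0.918, so 92%.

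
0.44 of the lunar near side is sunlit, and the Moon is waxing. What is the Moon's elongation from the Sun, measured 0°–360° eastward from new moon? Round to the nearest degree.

83°

cos θ = 1 − 2f = 0.120, giving a principal value of 83.1°.
Before full moon the principal value applies: θ = 83.1°.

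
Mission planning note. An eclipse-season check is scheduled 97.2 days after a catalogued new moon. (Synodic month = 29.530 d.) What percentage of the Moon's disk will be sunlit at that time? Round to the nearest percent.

63%

97.2/29.530 = 3.292 lunations, so 3 complete cycles and 8.61 d into the next.
The Moon has covered 8.61/29.530 of its cycle, so θ ≈ 360° × 8.61/29.530 = 105.0°.
cos 105.0° = (-0.258), so f = (1 − (-0.258))/2 = 0.629, so 63%.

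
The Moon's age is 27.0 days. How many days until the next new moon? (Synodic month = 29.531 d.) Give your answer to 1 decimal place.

The next new moon completes the synodic month: 29.531 − 27.0 = 2.531 days.

2.5 days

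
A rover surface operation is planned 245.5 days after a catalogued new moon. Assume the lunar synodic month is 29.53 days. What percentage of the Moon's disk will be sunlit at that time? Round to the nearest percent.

Reduce mod P: 245.5 − 8×29.53 = 9.26 d into the current lunation.
The Moon has covered 9.26/29.53 of its cycle, so θ ≈ 360° × 9.26/29.53 = 112.9°.
With cos θ = (-0.389), the lit fraction is (1 − (-0.389))/2 ≈ 0.694, so 69%.

69%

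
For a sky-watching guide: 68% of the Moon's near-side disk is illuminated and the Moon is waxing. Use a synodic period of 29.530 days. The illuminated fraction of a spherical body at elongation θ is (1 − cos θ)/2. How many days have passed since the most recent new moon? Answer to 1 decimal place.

9.1 days

Invert f = (1 − cos θ)/2 to get cos θ = 1 − 2(0.68) = -0.360, hence θ₀ = arccos -0.360 = 111.1°.
The Moon is waxing (0°–180°), so θ = 111.1° directly.
Age = 29.530 × 111.1°/360° ≈ 9.11 days.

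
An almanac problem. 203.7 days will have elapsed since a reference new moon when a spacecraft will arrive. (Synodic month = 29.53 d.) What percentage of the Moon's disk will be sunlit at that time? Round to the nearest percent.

10%

Reduce mod P: 203.7 − 6×29.53 = 26.52 d into the current lunation.
The Moon has covered 26.52/29.53 of its cycle, so θ ≈ 360° × 26.52/29.53 = 323.3°.
Illuminated fraction = (1 − cos 323.3°)/2 = (1 − 0.802)/2 ≈ 0.099, so 10%.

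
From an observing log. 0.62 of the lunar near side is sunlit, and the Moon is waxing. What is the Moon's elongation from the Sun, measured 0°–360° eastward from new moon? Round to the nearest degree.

104°

Invert f = (1 − cos θ)/2 to get cos θ = 1 − 2(0.62) = -0.240, hence θ₀ = arccos -0.240 = 103.9°.
Before full moon the principal value applies: θ = 103.9°.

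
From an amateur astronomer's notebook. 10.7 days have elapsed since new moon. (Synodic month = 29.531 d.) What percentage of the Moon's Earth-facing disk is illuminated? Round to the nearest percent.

The Moon has covered 10.7/29.531 of its cycle, so θ ≈ 360° × 10.7/29.531 = 130.4°.
cos 130.4° = (-0.649), so f = (1 − (-0.649))/2 = 0.824, so 82%.

82%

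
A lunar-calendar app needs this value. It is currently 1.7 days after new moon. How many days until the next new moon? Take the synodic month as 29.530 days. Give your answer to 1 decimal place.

27.8 days

The next new moon completes the synodic month: 29.530 − 1.7 = 27.830 days.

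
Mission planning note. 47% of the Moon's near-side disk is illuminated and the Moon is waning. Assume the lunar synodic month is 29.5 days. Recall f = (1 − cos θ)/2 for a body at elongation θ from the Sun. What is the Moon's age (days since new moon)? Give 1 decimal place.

22.4 days

From f = (1 − cos θ)/2: cos θ = 1 − 2×0.47 = 0.060; arccos → 86.6°.
A waning Moon lies in 180°–360°, so θ = 360° − 86.6° = 273.4°.
Age = 29.5 × 273.4°/360° ≈ 22.41 days.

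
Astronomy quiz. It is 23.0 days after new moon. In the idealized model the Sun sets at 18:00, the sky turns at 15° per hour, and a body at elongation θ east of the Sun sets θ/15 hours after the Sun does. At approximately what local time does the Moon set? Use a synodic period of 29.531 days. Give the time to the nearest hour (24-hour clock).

The Moon has covered 23.0/29.531 of its cycle, so θ ≈ 360° × 23.0/29.531 = 280.4°.
Delay after the Sun = 280.4° / (15°/h) ≈ 18.69 h.
18:00 + 18.69 h ≈ 12:42 → 13:00 to the nearest hour.

13:00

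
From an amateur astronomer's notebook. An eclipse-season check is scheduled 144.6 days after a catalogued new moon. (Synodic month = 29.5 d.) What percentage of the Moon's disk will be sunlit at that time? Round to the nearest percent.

9%

144.6 d spans 4 complete synodic months (4 × 29.5 = 118.00 d) plus 26.60 d.
Phase angle: θ = 360°·(26.60 d)/(29.5 d) = 324.6°.
With cos θ = 0.815, the lit fraction is (1 − 0.815)/2 ≈ 0.092, so 9%.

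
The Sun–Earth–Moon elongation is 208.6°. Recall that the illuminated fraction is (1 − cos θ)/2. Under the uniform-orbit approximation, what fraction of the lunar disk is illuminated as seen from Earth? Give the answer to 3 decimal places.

0.939

cos 208.6° = (-0.878), so f = (1 − (-0.878))/2 = 0.939.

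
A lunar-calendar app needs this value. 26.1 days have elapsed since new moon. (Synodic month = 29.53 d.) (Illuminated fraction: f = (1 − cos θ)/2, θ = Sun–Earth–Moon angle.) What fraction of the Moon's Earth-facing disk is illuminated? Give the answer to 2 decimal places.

Phase angle: θ = 360°·(26.1 d)/(29.53 d) = 318.2°.
cos 318.2° = 0.745, so f = (1 − 0.745)/2 = 0.127.

0.13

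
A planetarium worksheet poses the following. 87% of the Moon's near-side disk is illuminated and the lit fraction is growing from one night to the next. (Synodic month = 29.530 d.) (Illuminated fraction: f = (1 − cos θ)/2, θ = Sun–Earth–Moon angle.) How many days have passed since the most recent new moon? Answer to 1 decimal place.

11.3 days

cos θ = 1 − 2f = -0.740, giving a principal value of 137.7°.
Waxing ⇒ before full, so θ = 137.7°.
At 360°/29.530 d per day, 137.7° corresponds to 11.30 days.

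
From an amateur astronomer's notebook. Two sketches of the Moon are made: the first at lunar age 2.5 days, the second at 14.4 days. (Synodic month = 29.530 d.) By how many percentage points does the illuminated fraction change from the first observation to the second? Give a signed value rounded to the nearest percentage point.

+93 percentage points

First observation: θ = 360°·2.5/29.530 = 30.5°, so f = 0.069.
Second observation: θ = 175.6°, f = 0.998.
Δf = 0.998 − 0.069 = +0.929, i.e. +93 pp.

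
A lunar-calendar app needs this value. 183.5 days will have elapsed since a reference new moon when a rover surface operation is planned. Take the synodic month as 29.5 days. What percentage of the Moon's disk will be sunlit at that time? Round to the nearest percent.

183.5 d spans 6 complete synodic months (6 × 29.5 = 177.00 d) plus 6.50 d.
The Moon has covered 6.50/29.5 of its cycle, so θ ≈ 360° × 6.50/29.5 = 79.3°.
cos 79.3° = 0.185, so f = (1 − 0.185)/2 = 0.407, so 41%.

41%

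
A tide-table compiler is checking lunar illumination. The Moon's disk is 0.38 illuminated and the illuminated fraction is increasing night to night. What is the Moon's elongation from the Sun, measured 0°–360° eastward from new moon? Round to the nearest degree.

76°

From f = (1 − cos θ)/2: cos θ = 1 − 2×0.38 = 0.240; arccos → 76.1°.
Waxing ⇒ before full, so θ = 76.1°.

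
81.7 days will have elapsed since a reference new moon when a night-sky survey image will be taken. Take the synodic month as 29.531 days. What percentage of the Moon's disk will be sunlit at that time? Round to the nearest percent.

81.7 d spans 2 complete synodic months (2 × 29.531 = 59.06 d) plus 22.64 d.
Elongation θ = 360° × 22.64/29.531 ≈ 276.0°.
Illuminated fraction = (1 − cos 276.0°)/2 = (1 − 0.104)/2 ≈ 0.448, so 45%.

45%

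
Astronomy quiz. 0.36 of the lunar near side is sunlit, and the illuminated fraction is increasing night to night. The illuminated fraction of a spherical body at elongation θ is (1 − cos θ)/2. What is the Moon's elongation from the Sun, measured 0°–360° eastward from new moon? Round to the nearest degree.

74°

Invert f = (1 − cos θ)/2 to get cos θ = 1 − 2(0.36) = 0.280, hence θ₀ = arccos 0.280 = 73.7°.
Before full moon the principal value applies: θ = 73.7°.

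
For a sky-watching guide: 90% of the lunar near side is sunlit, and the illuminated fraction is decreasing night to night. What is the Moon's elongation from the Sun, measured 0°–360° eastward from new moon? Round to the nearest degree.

From f = (1 − cos θ)/2: cos θ = 1 − 2×0.90 = -0.800; arccos → 143.1°.
A waning Moon lies in 180°–360°, so θ = 360° − 143.1° = 216.9°.

217°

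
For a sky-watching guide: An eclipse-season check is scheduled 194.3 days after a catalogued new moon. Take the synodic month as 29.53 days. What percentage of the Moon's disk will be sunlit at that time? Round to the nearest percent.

94%

Reduce mod P: 194.3 − 6×29.53 = 17.12 d into the current lunation.
Phase angle: θ = 360°·(17.12 d)/(29.53 d) = 208.7°.
Illuminated fraction = (1 − cos 208.7°)/2 = (1 − (-0.877))/2 ≈ 0.939, so 94%.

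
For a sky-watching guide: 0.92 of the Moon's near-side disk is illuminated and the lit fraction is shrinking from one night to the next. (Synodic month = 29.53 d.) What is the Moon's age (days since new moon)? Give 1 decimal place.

Invert f = (1 − cos θ)/2 to get cos θ = 1 − 2(0.92) = -0.840, hence θ₀ = arccos -0.840 = 147.1°.
Waning ⇒ past full, so θ = 360° − 147.1° = 212.9°.
Age = 29.53 × 212.9°/360° ≈ 17.46 days.

17.5 days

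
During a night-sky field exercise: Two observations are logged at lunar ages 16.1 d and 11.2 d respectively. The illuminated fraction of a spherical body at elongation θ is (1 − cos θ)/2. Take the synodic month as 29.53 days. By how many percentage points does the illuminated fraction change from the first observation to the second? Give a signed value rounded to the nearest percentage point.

First observation: θ = 360°·16.1/29.53 = 196.3°, so f = 0.980.
Second observation: θ = 136.5°, f = 0.863.
Δf = 0.863 − 0.980 = -0.117, i.e. -12 pp.

-12 pp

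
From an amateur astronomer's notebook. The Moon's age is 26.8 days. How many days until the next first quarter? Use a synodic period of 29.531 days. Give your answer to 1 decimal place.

First quarter occurs at elongation 90°, i.e. at age 29.531 × 90/360 = 7.383 d.
Already past this cycle's first quarter; the next is at 7.383 + 29.531 = 36.914 d, so 36.914 − 26.8 = 10.114 days.

10.1 days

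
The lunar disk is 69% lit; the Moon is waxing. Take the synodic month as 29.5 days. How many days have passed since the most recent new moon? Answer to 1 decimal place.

cos θ = 1 − 2f = -0.380, giving a principal value of 112.3°.
The Moon is waxing (0°–180°), so θ = 112.3° directly.
Age = 29.5 × 112.3°/360° ≈ 9.21 days.

9.2 days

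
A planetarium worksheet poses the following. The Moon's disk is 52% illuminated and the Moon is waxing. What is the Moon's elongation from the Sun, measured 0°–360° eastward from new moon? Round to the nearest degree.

cos θ = 1 − 2f = -0.040, giving a principal value of 92.3°.
Waxing ⇒ before full, so θ = 92.3°.

92°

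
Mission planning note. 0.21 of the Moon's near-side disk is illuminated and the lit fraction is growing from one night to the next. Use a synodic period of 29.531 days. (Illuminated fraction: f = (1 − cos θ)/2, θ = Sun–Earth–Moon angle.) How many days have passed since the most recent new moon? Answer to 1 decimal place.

4.5 days

Invert f = (1 − cos θ)/2 to get cos θ = 1 − 2(0.21) = 0.580, hence θ₀ = arccos 0.580 = 54.5°.
Waxing ⇒ before full, so θ = 54.5°.
Age = 29.531 × 54.5°/360° ≈ 4.47 days.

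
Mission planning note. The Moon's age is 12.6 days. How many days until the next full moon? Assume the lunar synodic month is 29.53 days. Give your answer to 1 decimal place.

Full moon is 0.5 of the way through the cycle: age 0.5 × 29.53 = 14.765 d.
So 2.165 days remain (14.765 − 12.6).

2.2 days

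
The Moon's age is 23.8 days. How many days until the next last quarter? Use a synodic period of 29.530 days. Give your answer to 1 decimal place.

27.9 days

Last quarter is 0.75 of the way through the cycle: age 0.75 × 29.530 = 22.148 d.
This lunation's last quarter (22.148 d) has passed, so add one period: 51.678 − 23.8 = 27.878 days.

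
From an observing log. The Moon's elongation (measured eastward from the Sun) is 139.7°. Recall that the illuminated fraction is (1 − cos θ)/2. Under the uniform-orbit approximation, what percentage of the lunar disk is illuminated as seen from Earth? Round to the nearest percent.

88%

f = (1 − cos 139.7°)/2 = (1 − (-0.763))/2 ≈ 0.881, i.e. 88%.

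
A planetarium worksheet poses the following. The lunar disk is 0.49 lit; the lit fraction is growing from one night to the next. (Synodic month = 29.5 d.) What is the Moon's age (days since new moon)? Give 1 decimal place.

7.3 days

cos θ = 1 − 2f = 0.020, giving a principal value of 88.9°.
Before full moon the principal value applies: θ = 88.9°.
At 360°/29.5 d per day, 88.9° corresponds to 7.28 days.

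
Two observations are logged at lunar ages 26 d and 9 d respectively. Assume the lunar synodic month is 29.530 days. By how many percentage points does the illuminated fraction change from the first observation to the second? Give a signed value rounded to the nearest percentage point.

+53 percentage points

First observation: θ = 360°·26/29.530 = 317.0°, so f = 0.135.
Second observation: θ = 109.7°, f = 0.669.
Δf = 0.669 − 0.135 = +0.534, i.e. +53 pp.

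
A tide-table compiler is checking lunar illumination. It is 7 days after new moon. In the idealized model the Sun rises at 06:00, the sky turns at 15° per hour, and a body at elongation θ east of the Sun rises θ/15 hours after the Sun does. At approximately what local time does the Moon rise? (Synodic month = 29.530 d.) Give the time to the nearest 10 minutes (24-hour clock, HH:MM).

11:40

Phase angle: θ = 360°·(7 d)/(29.530 d) = 85.3°.
The Moon trails the Sun by θ/15 = 85.3/15 ≈ 5.69 hours.
06:00 + 5.689 h ≈ 11:41 → 11:40 to the nearest ten minutes.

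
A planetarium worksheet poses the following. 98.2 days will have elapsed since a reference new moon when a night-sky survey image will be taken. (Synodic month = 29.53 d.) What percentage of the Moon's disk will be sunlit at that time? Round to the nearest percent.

73%

98.2 d spans 3 complete synodic months (3 × 29.53 = 88.59 d) plus 9.61 d.
Elongation θ = 360° × 9.61/29.53 ≈ 117.2°.
With cos θ = (-0.456), the lit fraction is (1 − (-0.456))/2 ≈ 0.728, so 73%.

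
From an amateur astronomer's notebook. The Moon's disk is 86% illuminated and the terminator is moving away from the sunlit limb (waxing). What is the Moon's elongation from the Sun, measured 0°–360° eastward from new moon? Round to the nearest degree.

136°

From f = (1 − cos θ)/2: cos θ = 1 − 2×0.86 = -0.720; arccos → 136.1°.
Before full moon the principal value applies: θ = 136.1°.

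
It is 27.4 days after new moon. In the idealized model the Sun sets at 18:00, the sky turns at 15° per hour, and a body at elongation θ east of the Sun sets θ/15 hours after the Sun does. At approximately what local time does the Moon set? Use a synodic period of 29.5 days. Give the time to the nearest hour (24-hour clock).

The Moon has covered 27.4/29.5 of its cycle, so θ ≈ 360° × 27.4/29.5 = 334.4°.
At 15° of sky rotation per hour, 334.4° corresponds to a 22.29 h lag.
18:00 + 22.29 h ≈ 16:17 → 16:00 to the nearest hour.

16:00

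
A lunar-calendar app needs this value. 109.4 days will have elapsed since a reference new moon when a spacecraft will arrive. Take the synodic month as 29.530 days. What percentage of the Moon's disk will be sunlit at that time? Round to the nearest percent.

109.4/29.530 = 3.705 lunations, so 3 complete cycles and 20.81 d into the next.
Phase angle: θ = 360°·(20.81 d)/(29.530 d) = 253.7°.
cos 253.7° = (-0.281), so f = (1 − (-0.281))/2 = 0.640, so 64%.

64%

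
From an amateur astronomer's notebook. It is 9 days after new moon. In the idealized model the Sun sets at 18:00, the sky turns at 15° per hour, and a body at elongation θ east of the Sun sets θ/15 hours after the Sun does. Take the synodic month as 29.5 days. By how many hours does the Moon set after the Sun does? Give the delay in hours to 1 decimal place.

7.3 h

The Moon has covered 9/29.5 of its cycle, so θ ≈ 360° × 9/29.5 = 109.8°.
At 15° of sky rotation per hour, 109.8° corresponds to a 7.32 h lag.
So the Moon sets 7.32 h after the Sun.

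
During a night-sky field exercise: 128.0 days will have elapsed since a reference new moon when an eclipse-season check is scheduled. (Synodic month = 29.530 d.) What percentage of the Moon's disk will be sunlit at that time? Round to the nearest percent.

128.0 d spans 4 complete synodic months (4 × 29.530 = 118.12 d) plus 9.88 d.
The Moon has covered 9.88/29.530 of its cycle, so θ ≈ 360° × 9.88/29.530 = 120.4°.
cos 120.4° = (-0.507), so f = (1 − (-0.507))/2 = 0.753, so 75%.

75%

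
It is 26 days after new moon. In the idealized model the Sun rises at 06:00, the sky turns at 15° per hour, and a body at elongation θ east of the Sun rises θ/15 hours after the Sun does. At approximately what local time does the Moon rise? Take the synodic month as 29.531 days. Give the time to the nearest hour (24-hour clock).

Elongation θ = 360° × 26/29.531 ≈ 317.0°.
The Moon trails the Sun by θ/15 = 317.0/15 ≈ 21.13 hours.
06:00 + 21.13 h ≈ 03:08 → 03:00 to the nearest hour.

03:00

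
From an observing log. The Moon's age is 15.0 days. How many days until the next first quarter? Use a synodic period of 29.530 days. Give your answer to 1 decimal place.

First quarter occurs at elongation 90°, i.e. at age 29.530 × 90/360 = 7.383 d.
Already past this cycle's first quarter; the next is at 7.383 + 29.530 = 36.913 d, so 36.913 − 15.0 = 21.913 days.

21.9 days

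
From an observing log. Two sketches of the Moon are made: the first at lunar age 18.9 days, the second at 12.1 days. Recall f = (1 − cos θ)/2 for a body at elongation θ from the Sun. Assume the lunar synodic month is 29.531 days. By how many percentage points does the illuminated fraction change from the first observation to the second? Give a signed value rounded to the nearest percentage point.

θ₁ = 360° × 18.9/29.531 = 230.4°, f₁ = (1 − cos θ₁)/2 = 0.819.
θ₂ = 360° × 12.1/29.531 = 147.5°, f₂ = (1 − cos θ₂)/2 = 0.922.
Change = f₂ − f₁ = +0.103 → +10 percentage points.

+10 pp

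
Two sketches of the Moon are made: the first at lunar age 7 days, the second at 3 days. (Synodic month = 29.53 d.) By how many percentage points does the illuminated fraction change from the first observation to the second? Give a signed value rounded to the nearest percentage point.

-36 pp

First observation: θ = 360°·7/29.53 = 85.3°, so f = 0.459.
Second observation: θ = 36.6°, f = 0.098.
Δf = 0.098 − 0.459 = -0.361, i.e. -36 pp.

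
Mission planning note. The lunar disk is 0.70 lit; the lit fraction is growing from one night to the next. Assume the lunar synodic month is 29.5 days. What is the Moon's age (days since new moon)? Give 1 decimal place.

From f = (1 − cos θ)/2: cos θ = 1 − 2×0.70 = -0.400; arccos → 113.6°.
The Moon is waxing (0°–180°), so θ = 113.6° directly.
That fraction of the synodic month is 113.6/360 × 29.5 d ≈ 9.31 d.

9.3 days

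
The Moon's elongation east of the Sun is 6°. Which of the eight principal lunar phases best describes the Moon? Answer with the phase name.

6° lies in the new moon sector of the 8-phase cycle.

new moon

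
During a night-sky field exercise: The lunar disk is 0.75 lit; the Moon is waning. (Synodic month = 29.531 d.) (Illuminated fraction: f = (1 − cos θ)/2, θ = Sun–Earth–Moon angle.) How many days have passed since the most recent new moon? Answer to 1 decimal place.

Invert f = (1 − cos θ)/2 to get cos θ = 1 − 2(0.75) = -0.500, hence θ₀ = arccos -0.500 = 120.0°.
A waning Moon lies in 180°–360°, so θ = 360° − 120.0° = 240.0°.
Age = 29.531 × 240.0°/360° ≈ 19.69 days.

19.7 days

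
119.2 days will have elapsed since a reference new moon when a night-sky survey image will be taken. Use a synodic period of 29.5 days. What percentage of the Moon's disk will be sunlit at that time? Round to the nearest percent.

Reduce mod P: 119.2 − 4×29.5 = 1.20 d into the current lunation.
Phase angle: θ = 360°·(1.20 d)/(29.5 d) = 14.6°.
Illuminated fraction = (1 − cos 14.6°)/2 = (1 − 0.968)/2 ≈ 0.016, so 2%.

2%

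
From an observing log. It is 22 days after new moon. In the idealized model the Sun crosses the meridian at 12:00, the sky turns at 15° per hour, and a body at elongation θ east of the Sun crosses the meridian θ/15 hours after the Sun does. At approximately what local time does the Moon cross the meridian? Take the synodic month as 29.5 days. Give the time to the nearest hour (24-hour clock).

06:00

Phase angle: θ = 360°·(22 d)/(29.5 d) = 268.5°.
At 15° of sky rotation per hour, 268.5° corresponds to a 17.90 h lag.
12:00 + 17.90 h ≈ 05:54 → 06:00 to the nearest hour.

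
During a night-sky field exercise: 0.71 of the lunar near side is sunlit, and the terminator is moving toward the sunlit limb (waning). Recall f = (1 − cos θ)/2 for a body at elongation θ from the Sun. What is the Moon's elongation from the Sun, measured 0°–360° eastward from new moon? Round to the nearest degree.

245°

Invert f = (1 − cos θ)/2 to get cos θ = 1 − 2(0.71) = -0.420, hence θ₀ = arccos -0.420 = 114.8°.
A waning Moon lies in 180°–360°, so θ = 360° − 114.8° = 245.2°.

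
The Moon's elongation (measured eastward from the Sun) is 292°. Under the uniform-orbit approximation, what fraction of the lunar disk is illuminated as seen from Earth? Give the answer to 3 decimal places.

0.313

cos 292° = 0.375, so f = (1 − 0.375)/2 = 0.313.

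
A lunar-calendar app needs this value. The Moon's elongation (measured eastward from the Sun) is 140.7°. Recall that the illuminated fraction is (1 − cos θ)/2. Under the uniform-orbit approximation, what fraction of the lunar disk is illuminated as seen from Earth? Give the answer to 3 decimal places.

0.887

f = (1 − cos 140.7°)/2 = (1 − (-0.774))/2 ≈ 0.887.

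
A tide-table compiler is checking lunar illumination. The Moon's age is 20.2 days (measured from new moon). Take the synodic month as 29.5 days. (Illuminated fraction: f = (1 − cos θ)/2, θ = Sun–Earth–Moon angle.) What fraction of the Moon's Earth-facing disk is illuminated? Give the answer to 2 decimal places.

0.70

Phase angle: θ = 360°·(20.2 d)/(29.5 d) = 246.5°.
Illuminated fraction = (1 − cos 246.5°)/2 = (1 − (-0.399))/2 ≈ 0.699.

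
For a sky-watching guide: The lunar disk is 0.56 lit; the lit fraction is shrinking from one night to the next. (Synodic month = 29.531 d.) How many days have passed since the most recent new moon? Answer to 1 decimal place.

cos θ = 1 − 2f = -0.120, giving a principal value of 96.9°.
A waning Moon lies in 180°–360°, so θ = 360° − 96.9° = 263.1°.
That fraction of the synodic month is 263.1/360 × 29.531 d ≈ 21.58 d.

21.6 days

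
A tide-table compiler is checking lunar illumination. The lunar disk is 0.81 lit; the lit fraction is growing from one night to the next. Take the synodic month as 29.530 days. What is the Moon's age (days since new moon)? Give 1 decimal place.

Invert f = (1 − cos θ)/2 to get cos θ = 1 − 2(0.81) = -0.620, hence θ₀ = arccos -0.620 = 128.3°.
The Moon is waxing (0°–180°), so θ = 128.3° directly.
That fraction of the synodic month is 128.3/360 × 29.530 d ≈ 10.53 d.

10.5 days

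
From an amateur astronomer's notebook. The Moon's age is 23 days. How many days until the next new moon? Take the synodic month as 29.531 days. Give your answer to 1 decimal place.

6.5 days

The next new moon completes the synodic month: 29.531 − 23 = 6.531 days.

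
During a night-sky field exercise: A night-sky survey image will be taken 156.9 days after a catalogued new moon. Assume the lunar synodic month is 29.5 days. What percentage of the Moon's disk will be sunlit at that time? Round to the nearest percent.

71%

156.9/29.5 = 5.319 lunations, so 5 complete cycles and 9.40 d into the next.
Phase angle: θ = 360°·(9.40 d)/(29.5 d) = 114.7°.
With cos θ = (-0.418), the lit fraction is (1 − (-0.418))/2 ≈ 0.709, so 71%.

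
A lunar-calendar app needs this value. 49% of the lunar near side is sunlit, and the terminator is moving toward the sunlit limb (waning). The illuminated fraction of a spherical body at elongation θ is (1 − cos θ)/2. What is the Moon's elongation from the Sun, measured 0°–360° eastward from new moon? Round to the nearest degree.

Invert f = (1 − cos θ)/2 to get cos θ = 1 − 2(0.49) = 0.020, hence θ₀ = arccos 0.020 = 88.9°.
A waning Moon lies in 180°–360°, so θ = 360° − 88.9° = 271.1°.

271°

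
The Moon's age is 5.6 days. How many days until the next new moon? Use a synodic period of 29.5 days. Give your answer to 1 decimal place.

One full lunation from the last new moon is 29.5 d; remaining = 29.5 − 5.6 = 23.900 d.

23.9 days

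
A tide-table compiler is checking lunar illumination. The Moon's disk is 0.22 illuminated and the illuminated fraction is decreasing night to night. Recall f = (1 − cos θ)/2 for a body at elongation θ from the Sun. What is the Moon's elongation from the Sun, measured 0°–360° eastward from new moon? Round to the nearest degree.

Invert f = (1 − cos θ)/2 to get cos θ = 1 − 2(0.22) = 0.560, hence θ₀ = arccos 0.560 = 55.9°.
A waning Moon lies in 180°–360°, so θ = 360° − 55.9° = 304.1°.

304°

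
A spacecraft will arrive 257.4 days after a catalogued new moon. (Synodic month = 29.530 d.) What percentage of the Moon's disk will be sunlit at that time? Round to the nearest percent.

257.4/29.530 = 8.717 lunations, so 8 complete cycles and 21.16 d into the next.
The Moon has covered 21.16/29.530 of its cycle, so θ ≈ 360° × 21.16/29.530 = 258.0°.
Illuminated fraction = (1 − cos 258.0°)/2 = (1 − (-0.209))/2 ≈ 0.604, so 60%.

60%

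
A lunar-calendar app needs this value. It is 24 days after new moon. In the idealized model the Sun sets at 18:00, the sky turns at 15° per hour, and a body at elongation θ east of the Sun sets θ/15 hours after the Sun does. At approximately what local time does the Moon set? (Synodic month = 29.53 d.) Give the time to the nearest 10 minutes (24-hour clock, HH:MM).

13:30

Phase angle: θ = 360°·(24 d)/(29.53 d) = 292.6°.
Delay after the Sun = 292.6° / (15°/h) ≈ 19.51 h.
18:00 + 19.506 h ≈ 13:30 → 13:30 to the nearest ten minutes.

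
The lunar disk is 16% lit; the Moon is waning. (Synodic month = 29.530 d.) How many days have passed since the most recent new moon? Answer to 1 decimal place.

25.7 days

Invert f = (1 − cos θ)/2 to get cos θ = 1 − 2(0.16) = 0.680, hence θ₀ = arccos 0.680 = 47.2°.
Since the Moon is past full (waning), take the reflex angle: θ = 360° − 47.2° = 312.8°.
Age = 29.530 × 312.8°/360° ≈ 25.66 days.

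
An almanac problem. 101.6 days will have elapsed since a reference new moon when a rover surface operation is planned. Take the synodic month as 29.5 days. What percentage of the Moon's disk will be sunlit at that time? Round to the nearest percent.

97%

101.6 d spans 3 complete synodic months (3 × 29.5 = 88.50 d) plus 13.10 d.
Elongation θ = 360° × 13.10/29.5 ≈ 159.9°.
cos 159.9° = (-0.939), so f = (1 − (-0.939))/2 = 0.969, so 97%.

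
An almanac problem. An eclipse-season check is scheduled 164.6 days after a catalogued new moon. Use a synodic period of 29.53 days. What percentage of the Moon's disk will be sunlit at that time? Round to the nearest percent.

95%

164.6/29.53 = 5.574 lunations, so 5 complete cycles and 16.95 d into the next.
Phase angle: θ = 360°·(16.95 d)/(29.53 d) = 206.6°.
With cos θ = (-0.894), the lit fraction is (1 − (-0.894))/2 ≈ 0.947, so 95%.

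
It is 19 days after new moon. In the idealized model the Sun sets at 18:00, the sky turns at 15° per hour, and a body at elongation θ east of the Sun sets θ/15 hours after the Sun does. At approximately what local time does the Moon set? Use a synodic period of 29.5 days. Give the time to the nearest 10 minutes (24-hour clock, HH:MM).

The Moon has covered 19/29.5 of its cycle, so θ ≈ 360° × 19/29.5 = 231.9°.
Delay after the Sun = 231.9° / (15°/h) ≈ 15.46 h.
18:00 + 15.458 h ≈ 09:27 → 09:30 to the nearest ten minutes.

09:30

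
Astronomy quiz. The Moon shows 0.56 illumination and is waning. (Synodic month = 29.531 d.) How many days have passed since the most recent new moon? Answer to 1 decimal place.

cos θ = 1 − 2f = -0.120, giving a principal value of 96.9°.
Waning ⇒ past full, so θ = 360° − 96.9° = 263.1°.
Age = 29.531 × 263.1°/360° ≈ 21.58 days.

21.6 days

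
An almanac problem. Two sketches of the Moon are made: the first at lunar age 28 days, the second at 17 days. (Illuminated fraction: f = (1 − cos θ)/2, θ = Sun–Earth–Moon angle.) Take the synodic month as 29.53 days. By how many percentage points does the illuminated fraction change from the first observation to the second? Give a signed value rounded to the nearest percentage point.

+92 pp

θ₁ = 360° × 28/29.53 = 341.3°, f₁ = (1 − cos θ₁)/2 = 0.026.
θ₂ = 360° × 17/29.53 = 207.2°, f₂ = (1 − cos θ₂)/2 = 0.945.
Change = f₂ − f₁ = +0.918 → +92 percentage points.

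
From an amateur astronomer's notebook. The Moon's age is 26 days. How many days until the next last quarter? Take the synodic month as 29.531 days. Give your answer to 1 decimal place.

25.7 days

Last quarter is 0.75 of the way through the cycle: age 0.75 × 29.531 = 22.148 d.
Already past this cycle's last quarter; the next is at 22.148 + 29.531 = 51.679 d, so 51.679 − 26 = 25.679 days.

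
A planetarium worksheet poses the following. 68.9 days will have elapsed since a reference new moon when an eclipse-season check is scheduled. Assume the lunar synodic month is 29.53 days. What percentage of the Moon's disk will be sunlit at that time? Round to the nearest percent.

75%

68.9/29.53 = 2.333 lunations, so 2 complete cycles and 9.84 d into the next.
Phase angle: θ = 360°·(9.84 d)/(29.53 d) = 120.0°.
With cos θ = (-0.499), the lit fraction is (1 − (-0.499))/2 ≈ 0.750, so 75%.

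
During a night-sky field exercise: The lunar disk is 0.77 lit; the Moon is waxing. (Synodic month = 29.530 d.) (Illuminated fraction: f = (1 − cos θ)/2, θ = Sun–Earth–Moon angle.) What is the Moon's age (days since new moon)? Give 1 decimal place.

10.1 days

From f = (1 − cos θ)/2: cos θ = 1 − 2×0.77 = -0.540; arccos → 122.7°.
Waxing ⇒ before full, so θ = 122.7°.
That fraction of the synodic month is 122.7/360 × 29.530 d ≈ 10.06 d.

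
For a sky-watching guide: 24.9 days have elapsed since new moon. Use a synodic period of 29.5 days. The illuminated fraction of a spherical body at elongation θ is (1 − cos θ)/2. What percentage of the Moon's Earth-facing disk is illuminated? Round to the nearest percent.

22%

Phase angle: θ = 360°·(24.9 d)/(29.5 d) = 303.9°.
cos 303.9° = 0.557, so f = (1 − 0.557)/2 = 0.221, so 22%.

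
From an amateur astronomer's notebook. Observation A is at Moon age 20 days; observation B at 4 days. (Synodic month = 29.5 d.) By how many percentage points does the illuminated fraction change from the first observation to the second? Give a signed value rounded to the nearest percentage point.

-55 percentage points

θ₁ = 360° × 20/29.5 = 244.1°, f₁ = (1 − cos θ₁)/2 = 0.719.
θ₂ = 360° × 4/29.5 = 48.8°, f₂ = (1 − cos θ₂)/2 = 0.171.
Change = f₂ − f₁ = -0.548 → -55 percentage points.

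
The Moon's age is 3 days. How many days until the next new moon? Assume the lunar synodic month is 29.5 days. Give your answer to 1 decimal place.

The next new moon completes the synodic month: 29.5 − 3 = 26.500 days.

26.5 days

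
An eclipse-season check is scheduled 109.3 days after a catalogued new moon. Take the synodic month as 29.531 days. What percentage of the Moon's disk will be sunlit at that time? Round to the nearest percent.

109.3/29.531 = 3.701 lunations, so 3 complete cycles and 20.71 d into the next.
The Moon has covered 20.71/29.531 of its cycle, so θ ≈ 360° × 20.71/29.531 = 252.4°.
cos 252.4° = (-0.302), so f = (1 − (-0.302))/2 = 0.651, so 65%.

65%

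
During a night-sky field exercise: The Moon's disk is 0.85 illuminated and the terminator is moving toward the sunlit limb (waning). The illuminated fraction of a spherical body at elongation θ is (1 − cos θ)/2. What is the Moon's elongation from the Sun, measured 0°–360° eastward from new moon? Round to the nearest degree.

cos θ = 1 − 2f = -0.700, giving a principal value of 134.4°.
Waning ⇒ past full, so θ = 360° − 134.4° = 225.6°.

226°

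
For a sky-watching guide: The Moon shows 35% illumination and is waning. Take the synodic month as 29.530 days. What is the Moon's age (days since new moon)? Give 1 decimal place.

cos θ = 1 − 2f = 0.300, giving a principal value of 72.5°.
Waning ⇒ past full, so θ = 360° − 72.5° = 287.5°.
At 360°/29.530 d per day, 287.5° corresponds to 23.58 days.

23.6 days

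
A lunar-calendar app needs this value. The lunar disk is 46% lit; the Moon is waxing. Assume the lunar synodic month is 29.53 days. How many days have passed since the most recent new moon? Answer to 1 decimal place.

From f = (1 − cos θ)/2: cos θ = 1 − 2×0.46 = 0.080; arccos → 85.4°.
The Moon is waxing (0°–180°), so θ = 85.4° directly.
At 360°/29.53 d per day, 85.4° corresponds to 7.01 days.

7.0 days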